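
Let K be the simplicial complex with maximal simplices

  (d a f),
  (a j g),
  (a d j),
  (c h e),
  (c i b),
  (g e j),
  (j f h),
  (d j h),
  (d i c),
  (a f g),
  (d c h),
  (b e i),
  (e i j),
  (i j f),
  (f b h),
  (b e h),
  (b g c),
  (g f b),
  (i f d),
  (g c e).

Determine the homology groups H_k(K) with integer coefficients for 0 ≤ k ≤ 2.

K has 10 vertices, 30 edges, 20 triangles.
rank ∂_0 = 0, rank ∂_1 = 9 ⇒ b_0 = 10 − 0 − 9 = 1; all invariant factors of ∂_1 are 1 so no torsion. So H_0 ≅ Z.
rank ∂_1 = 9, rank ∂_2 = 20 ⇒ b_1 = 30 − 9 − 20 = 1; ∂_2 has invariant factor(s) [2] giving torsion. So H_1 ≅ Z ⊕ Z_2.
rank ∂_2 = 20, rank ∂_3 = 0 ⇒ b_2 = 20 − 20 − 0 = 0. So H_2 ≅ 0.

H_0 ≅ Z,  H_1 ≅ Z ⊕ Z_2,  H_2 = 0.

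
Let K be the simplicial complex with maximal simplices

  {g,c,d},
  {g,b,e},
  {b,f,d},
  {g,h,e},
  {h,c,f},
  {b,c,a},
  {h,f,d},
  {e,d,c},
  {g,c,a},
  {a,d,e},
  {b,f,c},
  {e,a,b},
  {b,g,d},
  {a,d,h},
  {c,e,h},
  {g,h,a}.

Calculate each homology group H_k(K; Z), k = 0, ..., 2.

Take the total order a < b < c < d < e < f < g < h on the vertex set. Then K (dimension 2) consists of the simplices:

  0-simplices (8): a, b, c, d, e, f, g, h
  1-simplices (24): ab, ac, ad, ae, ag, ah, bc, bd, be, bf, bg, cd, ce, cf, cg, ch, de, df, dg, dh, eg, eh, fh, gh
  2-simplices (16): abc, abe, acg, ade, adh, agh, bcf, bdf, bdg, beg, cde, cdg, ceh, cfh, dfh, egh

so the chain groups are C_0 ≅ Z^8, C_1 ≅ Z^24, C_2 ≅ Z^16.

Boundary ∂_1: C_1 → C_0 maps an edge to its endpoints' difference, ∂[p,q] = q − p.
As a 8×24 matrix over Z this has rank 7, with invariant factors (1,1,1,1,1,1,1).

∂_2: C_2 → C_1 sends each 2-simplex [p,q,r] to [q,r] − [p,r] + [p,q]. For instance
  ∂bdg = dg − bg + bd,
  ∂beg = eg − bg + be.
The resulting 24×16 matrix has rank 15, and its Smith normal form has invariant factors (1,1,1,1,1,1,1,1,1,1,1,1,1,1,1).

Computing H_k = (kernel of ∂_k) / (image of ∂_{k+1}):

  H_0: rank C_0 − rank ∂_1 = 8 − 7 = 1, and the invariant factors of ∂_1 are all 1, so H_0 = Z.
  H_1: rank ker ∂_1 − rank ∂_2 = (24 − 7) − 15 = 2, and the invariant factors of ∂_2 are all 1, so H_1 = Z^2.
  H_2: rank ker ∂_2 − rank ∂_3 = (16 − 15) − 0 = 1, and there is no ∂_3, so H_2 = Z.

H_0 ≅ Z,  H_1 ≅ Z^2,  H_2 ≅ Z.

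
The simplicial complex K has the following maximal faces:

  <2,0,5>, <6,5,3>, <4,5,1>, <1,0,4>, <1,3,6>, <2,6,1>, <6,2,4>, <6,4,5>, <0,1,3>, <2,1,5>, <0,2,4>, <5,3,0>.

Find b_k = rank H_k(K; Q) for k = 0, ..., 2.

b_0 = 1, b_1 = 0, b_2 = 0.

Fix the vertex order 0 < 1 < 2 < 3 < 4 < 5 < 6 and write every simplex with vertices in increasing order. Then dim K = 2 and the simplices of K are:

  0-simplices (7): [0], [1], [2], [3], [4], [5], [6]
  1-simplices (18): [0,1], [0,2], [0,3], [0,4], [0,5], [1,2], [1,3], [1,4], [1,5], [1,6], [2,4], [2,5], [2,6], [3,5], [3,6], [4,5], [4,6], [5,6]
  2-simplices (12): [0,1,3], [0,1,4], [0,2,4], [0,2,5], [0,3,5], [1,2,5], [1,2,6], [1,3,6], [1,4,5], [2,4,6], [3,5,6], [4,5,6]

Hence C_0 ≅ Z^7, C_1 ≅ Z^18, C_2 ≅ Z^12.

The boundary map ∂_1: C_1 → C_0 sends each edge [p,q] (with p < q) to q − p.
This gives a 7×18 integer matrix of rank 6; reducing to Smith normal form yields diagonal entries (1,1,1,1,1,1).

The boundary map ∂_2: C_2 → C_1 maps a triangle to the signed sum of its edges. For instance
  ∂[2,4,6] = [4,6] − [2,6] + [2,4],
  ∂[0,3,5] = [3,5] − [0,5] + [0,3].
The resulting 18×12 matrix has rank 12, and its Smith normal form has invariant factors (1,1,1,1,1,1,1,1,1,1,1,2).

From H_k ≅ ker(∂_k) / im(∂_{k+1}) we obtain:

  H_0: rank C_0 − rank ∂_1 = 7 − 6 = 1, and the invariant factors of ∂_1 are all 1, so H_0 = Z.
  H_1: rank ker ∂_1 − rank ∂_2 = (18 − 6) − 12 = 0, and ∂_2 has invariant factor 2 > 1, so H_1 = Z/2.
  H_2: rank ker ∂_2 − rank ∂_3 = (12 − 12) − 0 = 0, and there is no ∂_3, so H_2 = 0.

As a check, the Euler characteristic is 7 − 18 + 12 = 1, which agrees with 1 − 0 + 0 = 1.

Hence the Betti numbers are b_0 = 1, b_1 = 0, b_2 = 0.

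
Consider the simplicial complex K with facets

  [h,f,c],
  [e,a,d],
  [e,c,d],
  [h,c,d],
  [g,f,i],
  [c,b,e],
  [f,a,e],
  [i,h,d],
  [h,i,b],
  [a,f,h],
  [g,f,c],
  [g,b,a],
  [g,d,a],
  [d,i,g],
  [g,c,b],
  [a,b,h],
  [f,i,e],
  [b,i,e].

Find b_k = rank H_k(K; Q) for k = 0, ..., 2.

b_0 = 1, b_1 = 2, b_2 = 1.

We work with the vertex ordering a < b < c < d < e < f < g < h < i. The simplices of K, each written with vertices in increasing order, are:

  0-simplices (9): a, b, c, d, e, f, g, h, i
  1-simplices (27): ab, ad, ae, af, ag, ah, bc, be, bg, bh, bi, cd, ce, cf, cg, ch, de, dg, dh, di, ef, ei, fg, fh, fi, gi, hi
  2-simplices (18): abg, abh, ade, adg, aef, afh, bce, bcg, bei, bhi, cde, cdh, cfg, cfh, dgi, dhi, efi, fgi

giving chain groups C_0 ≅ Z^9, C_1 ≅ Z^27, C_2 ≅ Z^18.

Boundary ∂_1: C_1 → C_0 is given by ∂[p,q] = [q] − [p]. For instance
  ∂cf = f − c.
As a 9×27 matrix over Z this has rank 8, with invariant factors (1,1,1,1,1,1,1,1).

Boundary ∂_2: C_2 → C_1 acts by ∂[p,q,r] = [q,r] − [p,r] + [p,q]. For instance
  ∂fgi = gi − fi + fg,
  ∂dhi = hi − di + dh.
This gives a 27×18 integer matrix of rank 17; reducing to Smith normal form yields diagonal entries (1,1,1,1,1,1,1,1,1,1,1,1,1,1,1,1,1).

From H_k ≅ ker(∂_k) / im(∂_{k+1}) we obtain:

  H_0: rank C_0 − rank ∂_1 = 9 − 8 = 1, and the invariant factors of ∂_1 are all 1, so H_0 ≅ Z.
  H_1: rank ker ∂_1 − rank ∂_2 = (27 − 8) − 17 = 2, and the invariant factors of ∂_2 are all 1, so H_1 ≅ Z^2.
  H_2: rank ker ∂_2 − rank ∂_3 = (18 − 17) − 0 = 1, and there is no ∂_3, so H_2 ≅ Z.

As a check, the Euler characteristic is 9 − 27 + 18 = 0, which agrees with 1 − 2 + 1 = 0.
(K is a triangulation of the torus T^2.)

Hence the Betti numbers are b_0 = 1, b_1 = 2, b_2 = 1.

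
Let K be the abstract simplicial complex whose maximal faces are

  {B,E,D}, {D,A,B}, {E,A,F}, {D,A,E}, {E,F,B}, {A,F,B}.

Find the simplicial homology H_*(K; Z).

H_0 = Z,  H_1 = 0,  H_2 = Z.

We work with the vertex ordering A < B < D < E < F. The simplices of K, each written with vertices in increasing order, are:

  0-simplices (5): A, B, D, E, F
  1-simplices (9): AB, AD, AE, AF, BD, BE, BF, DE, EF
  2-simplices (6): ABD, ABF, ADE, AEF, BDE, BEF

giving chain groups C_0 ≅ Z^5, C_1 ≅ Z^9, C_2 ≅ Z^6.

Boundary ∂_1: C_1 → C_0 sends each edge [p,q] (with p < q) to q − p.
The resulting 5×9 matrix has rank 4, and its Smith normal form has invariant factors (1,1,1,1).

The boundary map ∂_2: C_2 → C_1 maps a triangle to the signed sum of its edges. For instance
  ∂BEF = EF − BF + BE,
  ∂ADE = DE − AE + AD.
As a 9×6 matrix over Z this has rank 5, with invariant factors (1,1,1,1,1).

Computing H_k = (kernel of ∂_k) / (image of ∂_{k+1}):

  H_0: rank C_0 − rank ∂_1 = 5 − 4 = 1, and the invariant factors of ∂_1 are all 1, so H_0 ≅ Z.
  H_1: rank ker ∂_1 − rank ∂_2 = (9 − 4) − 5 = 0, and the invariant factors of ∂_2 are all 1, so H_1 ≅ 0.
  H_2: rank ker ∂_2 − rank ∂_3 = (6 − 5) − 0 = 1, and there is no ∂_3, so H_2 ≅ Z.

As a check, the Euler characteristic is 5 − 9 + 6 = 2, which agrees with 1 − 0 + 1 = 2.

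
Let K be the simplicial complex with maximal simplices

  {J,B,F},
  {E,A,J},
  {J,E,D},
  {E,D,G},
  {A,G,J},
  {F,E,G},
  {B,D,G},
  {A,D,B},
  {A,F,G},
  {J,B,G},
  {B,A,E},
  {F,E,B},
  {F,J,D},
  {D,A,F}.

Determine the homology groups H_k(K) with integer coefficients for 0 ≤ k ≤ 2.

H_0 ≅ Z,  H_1 ≅ Z^2,  H_2 ≅ Z.

Fix the vertex order A < B < D < E < F < G < J and write every simplex with vertices in increasing order. Then dim K = 2 and the simplices of K are:

  0-simplices (7): A, B, D, E, F, G, J
  1-simplices (21): AB, AD, AE, AF, AG, AJ, BD, BE, BF, BG, BJ, DE, DF, DG, DJ, EF, EG, EJ, FG, FJ, GJ
  2-simplices (14): ABD, ABE, ADF, AEJ, AFG, AGJ, BDG, BEF, BFJ, BGJ, DEG, DEJ, DFJ, EFG

giving chain groups C_0 ≅ Z^7, C_1 ≅ Z^21, C_2 ≅ Z^14.

Boundary ∂_1: C_1 → C_0 is given by ∂[p,q] = [q] − [p]. For instance
  ∂GJ = J − G.
As a 7×21 matrix over Z this has rank 6, with invariant factors (1,1,1,1,1,1).

The boundary map ∂_2: C_2 → C_1 sends each 2-simplex [p,q,r] to [q,r] − [p,r] + [p,q]. For instance
  ∂EFG = FG − EG + EF,
  ∂BEF = EF − BF + BE.
This gives a 21×14 integer matrix of rank 13; reducing to Smith normal form yields diagonal entries (1,1,1,1,1,1,1,1,1,1,1,1,1).

From H_k ≅ ker(∂_k) / im(∂_{k+1}) we obtain:

  H_0: rank C_0 − rank ∂_1 = 7 − 6 = 1, and the invariant factors of ∂_1 are all 1, so H_0 ≅ Z.
  H_1: rank ker ∂_1 − rank ∂_2 = (21 − 6) − 13 = 2, and the invariant factors of ∂_2 are all 1, so H_1 ≅ Z^2.
  H_2: rank ker ∂_2 − rank ∂_3 = (14 − 13) − 0 = 1, and there is no ∂_3, so H_2 ≅ Z.

As a check, the Euler characteristic is 7 − 21 + 14 = 0, which agrees with 1 − 2 + 1 = 0.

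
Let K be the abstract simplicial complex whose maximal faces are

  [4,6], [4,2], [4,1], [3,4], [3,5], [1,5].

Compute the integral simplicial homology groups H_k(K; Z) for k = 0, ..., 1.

H_0 ≅ Z,  H_1 ≅ Z.

K has 6 vertices, 6 edges.
rank ∂_0 = 0, rank ∂_1 = 5 ⇒ b_0 = 6 − 0 − 5 = 1; all invariant factors of ∂_1 are 1 so no torsion. So H_0 ≅ Z.
rank ∂_1 = 5, rank ∂_2 = 0 ⇒ b_1 = 6 − 5 − 0 = 1. So H_1 ≅ Z.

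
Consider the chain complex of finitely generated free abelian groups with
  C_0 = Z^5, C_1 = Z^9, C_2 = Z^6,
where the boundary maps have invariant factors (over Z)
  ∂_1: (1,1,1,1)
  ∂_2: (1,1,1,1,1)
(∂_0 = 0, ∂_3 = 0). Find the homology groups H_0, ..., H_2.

H_0: b_0 = 5 − 0 − 4 = 1; torsion from ∂_1 factors > 1: none. So H_0 = Z.
H_1: b_1 = 9 − 4 − 5 = 0; torsion from ∂_2 factors > 1: none. So H_1 = 0.
H_2: b_2 = 6 − 5 − 0 = 1; torsion from ∂_3 factors > 1: none. So H_2 = Z.

H_0 = Z,  H_1 = 0,  H_2 = Z.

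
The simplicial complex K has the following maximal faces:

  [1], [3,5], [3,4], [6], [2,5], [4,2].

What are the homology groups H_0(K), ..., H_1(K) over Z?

H_0 ≅ Z^3,  H_1 ≅ Z.

Fix the vertex order 1 < 2 < 3 < 4 < 5 < 6 and write every simplex with vertices in increasing order. Then dim K = 1 and the simplices of K are:

  0-simplices (6): [1], [2], [3], [4], [5], [6]
  1-simplices (4): [2,4], [2,5], [3,4], [3,5]

giving chain groups C_0 ≅ Z^6, C_1 ≅ Z^4.

Boundary ∂_1: C_1 → C_0 maps an edge to its endpoints' difference, ∂[p,q] = q − p.
This gives a 6×4 integer matrix of rank 3; reducing to Smith normal form yields diagonal entries (1,1,1).

Now H_k = ker ∂_k / im ∂_{k+1}, so:

  H_0: rank C_0 − rank ∂_1 = 6 − 3 = 3, and the invariant factors of ∂_1 are all 1, so H_0 = Z^3.
  H_1: rank ker ∂_1 − rank ∂_2 = (4 − 3) − 0 = 1, and there is no ∂_2, so H_1 = Z.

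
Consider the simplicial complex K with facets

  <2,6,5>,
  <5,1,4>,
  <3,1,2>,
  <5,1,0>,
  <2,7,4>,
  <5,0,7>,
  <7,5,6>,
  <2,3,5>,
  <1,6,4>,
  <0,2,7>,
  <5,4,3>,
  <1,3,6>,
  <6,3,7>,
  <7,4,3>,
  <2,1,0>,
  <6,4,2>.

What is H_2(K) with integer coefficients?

H_2 ≅ Z.

Take the total order 0 < 1 < 2 < 3 < 4 < 5 < 6 < 7 on the vertex set. Then K (dimension 2) consists of the simplices:

  0-simplices (8): [0], [1], [2], [3], [4], [5], [6], [7]
  1-simplices (24): (24 of them)
  2-simplices (16): [0,1,2], [0,1,5], [0,2,7], [0,5,7], [1,2,3], [1,3,6], [1,4,5], [1,4,6], [2,3,5], [2,4,6], [2,4,7], [2,5,6], [3,4,5], [3,4,7], [3,6,7], [5,6,7]

giving chain groups C_0 ≅ Z^8, C_1 ≅ Z^24, C_2 ≅ Z^16.

The boundary map ∂_1: C_1 → C_0 is given by ∂[p,q] = [q] − [p]. For instance
  ∂[6,7] = [7] − [6].
This gives a 8×24 integer matrix of rank 7; reducing to Smith normal form yields diagonal entries (1,1,1,1,1,1,1).

The boundary map ∂_2: C_2 → C_1 acts by ∂[p,q,r] = [q,r] − [p,r] + [p,q]. For instance
  ∂[2,3,5] = [3,5] − [2,5] + [2,3],
  ∂[1,4,6] = [4,6] − [1,6] + [1,4].
The resulting 24×16 matrix has rank 15, and its Smith normal form has invariant factors (1,1,1,1,1,1,1,1,1,1,1,1,1,1,1).

From H_k ≅ ker(∂_k) / im(∂_{k+1}) we obtain:

  H_2: rank ker ∂_2 − rank ∂_3 = (16 − 15) − 0 = 1, and there is no ∂_3, so H_2 = Z.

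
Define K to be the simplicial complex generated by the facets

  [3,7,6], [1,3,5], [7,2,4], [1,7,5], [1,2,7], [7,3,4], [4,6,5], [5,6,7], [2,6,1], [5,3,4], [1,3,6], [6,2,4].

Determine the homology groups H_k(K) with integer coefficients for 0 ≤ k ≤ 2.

H_0 = Z,  H_1 = Z/2Z,  H_2 = 0.

Take the total order 1 < 2 < 3 < 4 < 5 < 6 < 7 on the vertex set. Then K (dimension 2) consists of the simplices:

  0-simplices (7): [1], [2], [3], [4], [5], [6], [7]
  1-simplices (18): [1,2], [1,3], [1,5], [1,6], [1,7], [2,4], [2,6], [2,7], [3,4], [3,5], [3,6], [3,7], [4,5], [4,6], [4,7], [5,6], [5,7], [6,7]
  2-simplices (12): [1,2,6], [1,2,7], [1,3,5], [1,3,6], [1,5,7], [2,4,6], [2,4,7], [3,4,5], [3,4,7], [3,6,7], [4,5,6], [5,6,7]

Hence C_0 ≅ Z^7, C_1 ≅ Z^18, C_2 ≅ Z^12.

∂_1: C_1 → C_0 sends each edge [p,q] (with p < q) to q − p. For instance
  ∂[1,3] = [3] − [1].
The 7×18 boundary matrix has rank 6 and Smith normal form diag(1,1,1,1,1,1).

Boundary ∂_2: C_2 → C_1 maps a triangle to the signed sum of its edges. For instance
  ∂[4,5,6] = [5,6] − [4,6] + [4,5],
  ∂[3,6,7] = [6,7] − [3,7] + [3,6].
This gives a 18×12 integer matrix of rank 12; reducing to Smith normal form yields diagonal entries (1,1,1,1,1,1,1,1,1,1,1,2).

Computing H_k = (kernel of ∂_k) / (image of ∂_{k+1}):

  H_0: rank C_0 − rank ∂_1 = 7 − 6 = 1, and the invariant factors of ∂_1 are all 1, so H_0 = Z.
  H_1: rank ker ∂_1 − rank ∂_2 = (18 − 6) − 12 = 0, and ∂_2 has invariant factor 2 > 1, so H_1 = Z/2Z.
  H_2: rank ker ∂_2 − rank ∂_3 = (12 − 12) − 0 = 0, and there is no ∂_3, so H_2 = 0.

(K is a triangulation of the real projective plane RP^2.)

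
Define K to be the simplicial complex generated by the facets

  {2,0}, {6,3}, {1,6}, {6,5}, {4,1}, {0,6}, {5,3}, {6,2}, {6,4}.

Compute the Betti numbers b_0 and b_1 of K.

Take the total order 0 < 1 < 2 < 3 < 4 < 5 < 6 on the vertex set. Then K (dimension 1) consists of the simplices:

  0-simplices (7): [0], [1], [2], [3], [4], [5], [6]
  1-simplices (9): [0,2], [0,6], [1,4], [1,6], [2,6], [3,5], [3,6], [4,6], [5,6]

Hence C_0 ≅ Z^7, C_1 ≅ Z^9.

Boundary ∂_1: C_1 → C_0 is given by ∂[p,q] = [q] − [p].
This gives a 7×9 integer matrix of rank 6; reducing to Smith normal form yields diagonal entries (1,1,1,1,1,1).

Now H_k = ker ∂_k / im ∂_{k+1}, so:

  H_0: rank C_0 − rank ∂_1 = 7 − 6 = 1, and the invariant factors of ∂_1 are all 1, so H_0 = Z.
  H_1: rank ker ∂_1 − rank ∂_2 = (9 − 6) − 0 = 3, and there is no ∂_2, so H_1 = Z^3.

Hence the Betti numbers are b_0 = 1, b_1 = 3.

b_0 = 1, b_1 = 3.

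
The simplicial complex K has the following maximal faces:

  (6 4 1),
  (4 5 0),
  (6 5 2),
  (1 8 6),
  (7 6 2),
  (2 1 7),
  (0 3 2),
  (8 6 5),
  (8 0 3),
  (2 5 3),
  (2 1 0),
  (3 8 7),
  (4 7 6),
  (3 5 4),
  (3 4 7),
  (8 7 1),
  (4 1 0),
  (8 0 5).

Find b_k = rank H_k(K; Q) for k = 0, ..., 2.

b_0 = 1, b_1 = 1, b_2 = 0.

Fix the vertex order 0 < 1 < 2 < 3 < 4 < 5 < 6 < 7 < 8 and write every simplex with vertices in increasing order. Then dim K = 2 and the simplices of K are:

  0-simplices (9): [0], [1], [2], [3], [4], [5], [6], [7], [8]
  1-simplices (27): (27 of them)
  2-simplices (18): [0,1,2], [0,1,4], [0,2,3], [0,3,8], [0,4,5], [0,5,8], [1,2,7], [1,4,6], [1,6,8], [1,7,8], [2,3,5], [2,5,6], [2,6,7], [3,4,5], [3,4,7], [3,7,8], [4,6,7], [5,6,8]

giving chain groups C_0 ≅ Z^9, C_1 ≅ Z^27, C_2 ≅ Z^18.

Boundary ∂_1: C_1 → C_0 is given by ∂[p,q] = [q] − [p]. For instance
  ∂[2,7] = [7] − [2].
As a 9×27 matrix over Z this has rank 8, with invariant factors (1,1,1,1,1,1,1,1).

Boundary ∂_2: C_2 → C_1 acts by ∂[p,q,r] = [q,r] − [p,r] + [p,q]. For instance
  ∂[0,3,8] = [3,8] − [0,8] + [0,3],
  ∂[0,2,3] = [2,3] − [0,3] + [0,2].
As a 27×18 matrix over Z this has rank 18, with invariant factors (1,1,1,1,1,1,1,1,1,1,1,1,1,1,1,1,1,2).

From H_k ≅ ker(∂_k) / im(∂_{k+1}) we obtain:

  H_0: rank C_0 − rank ∂_1 = 9 − 8 = 1, and the invariant factors of ∂_1 are all 1, so H_0 = Z.
  H_1: rank ker ∂_1 − rank ∂_2 = (27 − 8) − 18 = 1, and ∂_2 has invariant factor 2 > 1, so H_1 = Z ⊕ Z/2Z.
  H_2: rank ker ∂_2 − rank ∂_3 = (18 − 18) − 0 = 0, and there is no ∂_3, so H_2 = 0.

(K is a triangulation of the Klein bottle.)

Hence the Betti numbers are b_0 = 1, b_1 = 1, b_2 = 0.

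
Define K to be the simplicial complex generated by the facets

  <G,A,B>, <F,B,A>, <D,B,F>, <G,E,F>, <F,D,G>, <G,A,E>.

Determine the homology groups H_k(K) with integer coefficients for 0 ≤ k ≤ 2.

H_0 ≅ Z,  H_1 ≅ Z,  H_2 = 0.

Take the total order A < B < D < E < F < G on the vertex set. Then K (dimension 2) consists of the simplices:

  0-simplices (6): A, B, D, E, F, G
  1-simplices (12): AB, AE, AF, AG, BD, BF, BG, DF, DG, EF, EG, FG
  2-simplices (6): ABF, ABG, AEG, BDF, DFG, EFG

so the chain groups are C_0 ≅ Z^6, C_1 ≅ Z^12, C_2 ≅ Z^6.

The boundary map ∂_1: C_1 → C_0 maps an edge to its endpoints' difference, ∂[p,q] = q − p. For instance
  ∂BG = G − B.
The 6×12 boundary matrix has rank 5 and Smith normal form diag(1,1,1,1,1).

The boundary map ∂_2: C_2 → C_1 sends each 2-simplex [p,q,r] to [q,r] − [p,r] + [p,q]. For instance
  ∂AEG = EG − AG + AE,
  ∂ABF = BF − AF + AB.
The resulting 12×6 matrix has rank 6, and its Smith normal form has invariant factors (1,1,1,1,1,1).

From H_k ≅ ker(∂_k) / im(∂_{k+1}) we obtain:

  H_0: rank C_0 − rank ∂_1 = 6 − 5 = 1, and the invariant factors of ∂_1 are all 1, so H_0 ≅ Z.
  H_1: rank ker ∂_1 − rank ∂_2 = (12 − 5) − 6 = 1, and the invariant factors of ∂_2 are all 1, so H_1 ≅ Z.
  H_2: rank ker ∂_2 − rank ∂_3 = (6 − 6) − 0 = 0, and there is no ∂_3, so H_2 ≅ 0.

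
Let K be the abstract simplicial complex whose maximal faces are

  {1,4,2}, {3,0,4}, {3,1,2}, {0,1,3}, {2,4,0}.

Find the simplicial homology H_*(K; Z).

Take the total order 0 < 1 < 2 < 3 < 4 on the vertex set. Then K (dimension 2) consists of the simplices:

  0-simplices (5): [0], [1], [2], [3], [4]
  1-simplices (10): [0,1], [0,2], [0,3], [0,4], [1,2], [1,3], [1,4], [2,3], [2,4], [3,4]
  2-simplices (5): [0,1,3], [0,2,4], [0,3,4], [1,2,3], [1,2,4]

so the chain groups are C_0 ≅ Z^5, C_1 ≅ Z^10, C_2 ≅ Z^5.

The boundary map ∂_1: C_1 → C_0 sends each edge [p,q] (with p < q) to q − p.
This gives a 5×10 integer matrix of rank 4; reducing to Smith normal form yields diagonal entries (1,1,1,1).

Boundary ∂_2: C_2 → C_1 sends each 2-simplex [p,q,r] to [q,r] − [p,r] + [p,q]. For instance
  ∂[0,2,4] = [2,4] − [0,4] + [0,2],
  ∂[0,1,3] = [1,3] − [0,3] + [0,1].
The resulting 10×5 matrix has rank 5, and its Smith normal form has invariant factors (1,1,1,1,1).

From H_k ≅ ker(∂_k) / im(∂_{k+1}) we obtain:

  H_0: rank C_0 − rank ∂_1 = 5 − 4 = 1, and the invariant factors of ∂_1 are all 1, so H_0 ≅ Z.
  H_1: rank ker ∂_1 − rank ∂_2 = (10 − 4) − 5 = 1, and the invariant factors of ∂_2 are all 1, so H_1 ≅ Z.
  H_2: rank ker ∂_2 − rank ∂_3 = (5 − 5) − 0 = 0, and there is no ∂_3, so H_2 ≅ 0.

H_0 = Z,  H_1 = Z,  H_2 = 0.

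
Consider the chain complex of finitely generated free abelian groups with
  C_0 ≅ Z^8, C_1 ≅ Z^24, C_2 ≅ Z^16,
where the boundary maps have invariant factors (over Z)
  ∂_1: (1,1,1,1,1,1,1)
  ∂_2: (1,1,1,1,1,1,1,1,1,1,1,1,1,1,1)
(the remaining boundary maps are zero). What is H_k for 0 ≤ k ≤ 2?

H_0: b_0 = 8 − 0 − 7 = 1; torsion from ∂_1 factors > 1: none. So H_0 ≅ Z.
H_1: b_1 = 24 − 7 − 15 = 2; torsion from ∂_2 factors > 1: none. So H_1 ≅ Z^2.
H_2: b_2 = 16 − 15 − 0 = 1; torsion from ∂_3 factors > 1: none. So H_2 ≅ Z.

H_0 ≅ Z,  H_1 ≅ Z^2,  H_2 ≅ Z.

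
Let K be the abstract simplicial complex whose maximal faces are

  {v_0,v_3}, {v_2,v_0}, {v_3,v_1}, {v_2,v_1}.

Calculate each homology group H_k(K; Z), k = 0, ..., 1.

Order the vertices as v_0 < v_1 < v_2 < v_3. Listing each simplex with vertices in this order, K has dimension 1 with simplices:

  0-simplices (4): [v_0], [v_1], [v_2], [v_3]
  1-simplices (4): [v_0,v_2], [v_0,v_3], [v_1,v_2], [v_1,v_3]

giving chain groups C_0 ≅ Z^4, C_1 ≅ Z^4.

∂_1: C_1 → C_0 maps an edge to its endpoints' difference, ∂[p,q] = q − p. For instance
  ∂[v_0,v_3] = [v_3] − [v_0].
This gives a 4×4 integer matrix of rank 3; reducing to Smith normal form yields diagonal entries (1,1,1).

From H_k ≅ ker(∂_k) / im(∂_{k+1}) we obtain:

  H_0: rank C_0 − rank ∂_1 = 4 − 3 = 1, and the invariant factors of ∂_1 are all 1, so H_0 ≅ Z.
  H_1: rank ker ∂_1 − rank ∂_2 = (4 − 3) − 0 = 1, and there is no ∂_2, so H_1 ≅ Z.

(K is a triangulation of the circle S^1.)

H_0 ≅ Z,  H_1 ≅ Z.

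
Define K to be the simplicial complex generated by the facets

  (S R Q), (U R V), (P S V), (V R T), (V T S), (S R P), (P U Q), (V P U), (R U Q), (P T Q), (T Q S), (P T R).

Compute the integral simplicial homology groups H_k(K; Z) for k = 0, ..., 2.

Fix the vertex order P < Q < R < S < T < U < V and write every simplex with vertices in increasing order. Then dim K = 2 and the simplices of K are:

  0-simplices (7): P, Q, R, S, T, U, V
  1-simplices (18): PQ, PR, PS, PT, PU, PV, QR, QS, QT, QU, RS, RT, RU, RV, ST, SV, TV, UV
  2-simplices (12): PQT, PQU, PRS, PRT, PSV, PUV, QRS, QRU, QST, RTV, RUV, STV

Hence C_0 ≅ Z^7, C_1 ≅ Z^18, C_2 ≅ Z^12.

The boundary map ∂_1: C_1 → C_0 sends each edge [p,q] (with p < q) to q − p.
The 7×18 boundary matrix has rank 6 and Smith normal form diag(1,1,1,1,1,1).

Boundary ∂_2: C_2 → C_1 acts by ∂[p,q,r] = [q,r] − [p,r] + [p,q]. For instance
  ∂STV = TV − SV + ST,
  ∂PRS = RS − PS + PR.
As a 18×12 matrix over Z this has rank 12, with invariant factors (1,1,1,1,1,1,1,1,1,1,1,2).

From H_k ≅ ker(∂_k) / im(∂_{k+1}) we obtain:

  H_0: rank C_0 − rank ∂_1 = 7 − 6 = 1, and the invariant factors of ∂_1 are all 1, so H_0 ≅ Z.
  H_1: rank ker ∂_1 − rank ∂_2 = (18 − 6) − 12 = 0, and ∂_2 has invariant factor 2 > 1, so H_1 ≅ Z/2.
  H_2: rank ker ∂_2 − rank ∂_3 = (12 − 12) − 0 = 0, and there is no ∂_3, so H_2 ≅ 0.

H_0 = Z,  H_1 = Z/2,  H_2 = 0.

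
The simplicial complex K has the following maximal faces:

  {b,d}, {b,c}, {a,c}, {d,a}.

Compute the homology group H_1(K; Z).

H_1 ≅ Z.

Take the total order a < b < c < d on the vertex set. Then K (dimension 1) consists of the simplices:

  0-simplices (4): a, b, c, d
  1-simplices (4): ac, ad, bc, bd

Hence C_0 ≅ Z^4, C_1 ≅ Z^4.

Boundary ∂_1: C_1 → C_0 sends each edge [p,q] (with p < q) to q − p. For instance
  ∂bd = d − b.
The resulting 4×4 matrix has rank 3, and its Smith normal form has invariant factors (1,1,1).

Computing H_k = (kernel of ∂_k) / (image of ∂_{k+1}):

  H_1: rank ker ∂_1 − rank ∂_2 = (4 − 3) − 0 = 1, and there is no ∂_2, so H_1 ≅ Z.

(K is a triangulation of the circle S^1.)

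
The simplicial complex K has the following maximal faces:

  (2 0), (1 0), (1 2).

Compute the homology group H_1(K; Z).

H_1 = Z.

We work with the vertex ordering 0 < 1 < 2. The simplices of K, each written with vertices in increasing order, are:

  0-simplices (3): [0], [1], [2]
  1-simplices (3): [0,1], [0,2], [1,2]

so the chain groups are C_0 ≅ Z^3, C_1 ≅ Z^3.

Boundary ∂_1: C_1 → C_0 sends each edge [p,q] (with p < q) to q − p. For instance
  ∂[0,1] = [1] − [0].
The 3×3 boundary matrix has rank 2 and Smith normal form diag(1,1).

From H_k ≅ ker(∂_k) / im(∂_{k+1}) we obtain:

  H_1: rank ker ∂_1 − rank ∂_2 = (3 − 2) − 0 = 1, and there is no ∂_2, so H_1 ≅ Z.

(K is a triangulation of the circle S^1.)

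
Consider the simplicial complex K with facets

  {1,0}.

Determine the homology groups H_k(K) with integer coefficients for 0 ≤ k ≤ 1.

Take the total order 0 < 1 on the vertex set. Then K (dimension 1) consists of the simplices:

  0-simplices (2): [0], [1]
  1-simplices (1): [0,1]

Hence C_0 ≅ Z^2, C_1 ≅ Z^1.

∂_1: C_1 → C_0 is given by ∂[p,q] = [q] − [p]. For instance
  ∂[0,1] = [1] − [0].
The resulting 2×1 matrix has rank 1, and its Smith normal form has invariant factors (1).

Reading off H_k = ker ∂_k / im ∂_{k+1}:

  H_0: rank C_0 − rank ∂_1 = 2 − 1 = 1, and the invariant factors of ∂_1 are all 1, so H_0 = Z.
  H_1: rank ker ∂_1 − rank ∂_2 = (1 − 1) − 0 = 0, and there is no ∂_2, so H_1 = 0.

H_0 = Z,  H_1 = 0.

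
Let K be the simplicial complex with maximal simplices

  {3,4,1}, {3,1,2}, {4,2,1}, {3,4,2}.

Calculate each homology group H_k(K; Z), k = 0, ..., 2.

K has 4 vertices, 6 edges, 4 triangles.
rank ∂_0 = 0, rank ∂_1 = 3 ⇒ b_0 = 4 − 0 − 3 = 1; all invariant factors of ∂_1 are 1 so no torsion. So H_0 ≅ Z.
rank ∂_1 = 3, rank ∂_2 = 3 ⇒ b_1 = 6 − 3 − 3 = 0; all invariant factors of ∂_2 are 1 so no torsion. So H_1 ≅ 0.
rank ∂_2 = 3, rank ∂_3 = 0 ⇒ b_2 = 4 − 3 − 0 = 1. So H_2 ≅ Z.

H_0 = Z,  H_1 = 0,  H_2 = Z.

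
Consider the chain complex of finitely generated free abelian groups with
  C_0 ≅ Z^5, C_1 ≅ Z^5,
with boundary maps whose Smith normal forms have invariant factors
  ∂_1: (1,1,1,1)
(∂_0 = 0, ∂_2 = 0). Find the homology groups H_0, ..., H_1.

H_0: b_0 = 5 − 0 − 4 = 1; torsion from ∂_1 factors > 1: none. So H_0 ≅ Z.
H_1: b_1 = 5 − 4 − 0 = 1; torsion from ∂_2 factors > 1: none. So H_1 ≅ Z.

H_0 ≅ Z,  H_1 ≅ Z.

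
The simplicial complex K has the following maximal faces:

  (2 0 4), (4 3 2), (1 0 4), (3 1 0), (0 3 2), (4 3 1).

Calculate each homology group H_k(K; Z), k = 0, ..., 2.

H_0 ≅ Z,  H_1 = 0,  H_2 ≅ Z.

Order the vertices as 0 < 1 < 2 < 3 < 4. Listing each simplex with vertices in this order, K has dimension 2 with simplices:

  0-simplices (5): [0], [1], [2], [3], [4]
  1-simplices (9): [0,1], [0,2], [0,3], [0,4], [1,3], [1,4], [2,3], [2,4], [3,4]
  2-simplices (6): [0,1,3], [0,1,4], [0,2,3], [0,2,4], [1,3,4], [2,3,4]

Hence C_0 ≅ Z^5, C_1 ≅ Z^9, C_2 ≅ Z^6.

∂_1: C_1 → C_0 sends each edge [p,q] (with p < q) to q − p. For instance
  ∂[0,3] = [3] − [0].
The 5×9 boundary matrix has rank 4 and Smith normal form diag(1,1,1,1).

The boundary map ∂_2: C_2 → C_1 maps a triangle to the signed sum of its edges. For instance
  ∂[0,2,3] = [2,3] − [0,3] + [0,2],
  ∂[0,1,3] = [1,3] − [0,3] + [0,1].
The resulting 9×6 matrix has rank 5, and its Smith normal form has invariant factors (1,1,1,1,1).

Computing H_k = (kernel of ∂_k) / (image of ∂_{k+1}):

  H_0: rank C_0 − rank ∂_1 = 5 − 4 = 1, and the invariant factors of ∂_1 are all 1, so H_0 = Z.
  H_1: rank ker ∂_1 − rank ∂_2 = (9 − 4) − 5 = 0, and the invariant factors of ∂_2 are all 1, so H_1 = 0.
  H_2: rank ker ∂_2 − rank ∂_3 = (6 − 5) − 0 = 1, and there is no ∂_3, so H_2 = Z.

(K is a triangulation of the 2-sphere S^2.)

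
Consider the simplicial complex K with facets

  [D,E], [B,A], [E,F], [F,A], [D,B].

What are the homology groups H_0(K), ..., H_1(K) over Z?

H_0 = Z,  H_1 = Z.

Take the total order A < B < D < E < F on the vertex set. Then K (dimension 1) consists of the simplices:

  0-simplices (5): A, B, D, E, F
  1-simplices (5): AB, AF, BD, DE, EF

Hence C_0 ≅ Z^5, C_1 ≅ Z^5.

Boundary ∂_1: C_1 → C_0 maps an edge to its endpoints' difference, ∂[p,q] = q − p. For instance
  ∂DE = E − D.
The 5×5 boundary matrix has rank 4 and Smith normal form diag(1,1,1,1).

Reading off H_k = ker ∂_k / im ∂_{k+1}:

  H_0: rank C_0 − rank ∂_1 = 5 − 4 = 1, and the invariant factors of ∂_1 are all 1, so H_0 = Z.
  H_1: rank ker ∂_1 − rank ∂_2 = (5 − 4) − 0 = 1, and there is no ∂_2, so H_1 = Z.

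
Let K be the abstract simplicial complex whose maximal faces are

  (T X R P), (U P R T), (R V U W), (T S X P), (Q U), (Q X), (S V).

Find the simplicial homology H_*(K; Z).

Fix the vertex order P < Q < R < S < T < U < V < W < X and write every simplex with vertices in increasing order. Then dim K = 3 and the simplices of K are:

  0-simplices (9): P, Q, R, S, T, U, V, W, X
  1-simplices (20): PR, PS, PT, PU, PX, QU, QX, RT, RU, RV, RW, RX, ST, SV, SX, TU, TX, UV, UW, VW
  2-simplices (14): PRT, PRU, PRX, PST, PSX, PTU, PTX, RTU, RTX, RUV, RUW, RVW, STX, UVW
  3-simplices (4): PRTU, PRTX, PSTX, RUVW

so the chain groups are C_0 ≅ Z^9, C_1 ≅ Z^20, C_2 ≅ Z^14, C_3 ≅ Z^4.

The boundary map ∂_1: C_1 → C_0 maps an edge to its endpoints' difference, ∂[p,q] = q − p. For instance
  ∂PR = R − P.
The 9×20 boundary matrix has rank 8 and Smith normal form diag(1,1,1,1,1,1,1,1).

The boundary map ∂_2: C_2 → C_1 acts by ∂[p,q,r] = [q,r] − [p,r] + [p,q]. For instance
  ∂RUV = UV − RV + RU,
  ∂PST = ST − PT + PS.
The 20×14 boundary matrix has rank 10 and Smith normal form diag(1,1,1,1,1,1,1,1,1,1).

The boundary map ∂_3: C_3 → C_2 sends each 3-simplex σ to the alternating sum Σ_i (−1)^i (σ with its i-th vertex removed). For instance
  ∂RUVW = UVW − RVW + RUW − RUV,
  ∂PRTX = RTX − PTX + PRX − PRT.
As a 14×4 matrix over Z this has rank 4, with invariant factors (1,1,1,1).

Reading off H_k = ker ∂_k / im ∂_{k+1}:

  H_0: rank C_0 − rank ∂_1 = 9 − 8 = 1, and the invariant factors of ∂_1 are all 1, so H_0 = Z.
  H_1: rank ker ∂_1 − rank ∂_2 = (20 − 8) − 10 = 2, and the invariant factors of ∂_2 are all 1, so H_1 = Z^2.
  H_2: rank ker ∂_2 − rank ∂_3 = (14 − 10) − 4 = 0, and the invariant factors of ∂_3 are all 1, so H_2 = 0.
  H_3: rank ker ∂_3 − rank ∂_4 = (4 − 4) − 0 = 0, and there is no ∂_4, so H_3 = 0.

As a check, the Euler characteristic is 9 − 20 + 14 − 4 = -1, which agrees with 1 − 2 + 0 − 0 = -1.

H_0 ≅ Z,  H_1 ≅ Z^2,  H_2 = 0,  H_3 = 0.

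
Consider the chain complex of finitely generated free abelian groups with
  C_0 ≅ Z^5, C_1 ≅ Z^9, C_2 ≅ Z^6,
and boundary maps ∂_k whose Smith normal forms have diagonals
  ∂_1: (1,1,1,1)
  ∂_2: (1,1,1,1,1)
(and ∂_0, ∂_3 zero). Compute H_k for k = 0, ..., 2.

H_0 = Z,  H_1 = 0,  H_2 = Z.

H_0: b_0 = 5 − 0 − 4 = 1; torsion from ∂_1 factors > 1: none. So H_0 = Z.
H_1: b_1 = 9 − 4 − 5 = 0; torsion from ∂_2 factors > 1: none. So H_1 = 0.
H_2: b_2 = 6 − 5 − 0 = 1; torsion from ∂_3 factors > 1: none. So H_2 = Z.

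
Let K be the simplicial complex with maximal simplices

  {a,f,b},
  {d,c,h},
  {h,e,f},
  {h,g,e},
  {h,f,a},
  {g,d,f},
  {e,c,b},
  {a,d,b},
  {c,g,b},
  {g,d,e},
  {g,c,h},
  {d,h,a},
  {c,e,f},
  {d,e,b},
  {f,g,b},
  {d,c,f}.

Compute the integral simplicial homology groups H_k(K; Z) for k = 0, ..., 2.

H_0 ≅ Z,  H_1 ≅ Z^2,  H_2 ≅ Z.

K has 8 vertices, 24 edges, 16 triangles.
rank ∂_0 = 0, rank ∂_1 = 7 ⇒ b_0 = 8 − 0 − 7 = 1; all invariant factors of ∂_1 are 1 so no torsion. So H_0 = Z.
rank ∂_1 = 7, rank ∂_2 = 15 ⇒ b_1 = 24 − 7 − 15 = 2; all invariant factors of ∂_2 are 1 so no torsion. So H_1 = Z^2.
rank ∂_2 = 15, rank ∂_3 = 0 ⇒ b_2 = 16 − 15 − 0 = 1. So H_2 = Z.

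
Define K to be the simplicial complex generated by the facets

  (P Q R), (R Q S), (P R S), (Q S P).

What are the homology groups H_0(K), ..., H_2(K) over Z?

Fix the vertex order P < Q < R < S and write every simplex with vertices in increasing order. Then dim K = 2 and the simplices of K are:

  0-simplices (4): P, Q, R, S
  1-simplices (6): PQ, PR, PS, QR, QS, RS
  2-simplices (4): PQR, PQS, PRS, QRS

so the chain groups are C_0 ≅ Z^4, C_1 ≅ Z^6, C_2 ≅ Z^4.

The boundary map ∂_1: C_1 → C_0 is given by ∂[p,q] = [q] − [p]. For instance
  ∂RS = S − R.
This gives a 4×6 integer matrix of rank 3; reducing to Smith normal form yields diagonal entries (1,1,1).

The boundary map ∂_2: C_2 → C_1 maps a triangle to the signed sum of its edges. For instance
  ∂QRS = RS − QS + QR,
  ∂PQS = QS − PS + PQ.
This gives a 6×4 integer matrix of rank 3; reducing to Smith normal form yields diagonal entries (1,1,1).

Computing H_k = (kernel of ∂_k) / (image of ∂_{k+1}):

  H_0: rank C_0 − rank ∂_1 = 4 − 3 = 1, and the invariant factors of ∂_1 are all 1, so H_0 = Z.
  H_1: rank ker ∂_1 − rank ∂_2 = (6 − 3) − 3 = 0, and the invariant factors of ∂_2 are all 1, so H_1 = 0.
  H_2: rank ker ∂_2 − rank ∂_3 = (4 − 3) − 0 = 1, and there is no ∂_3, so H_2 = Z.

As a check, the Euler characteristic is 4 − 6 + 4 = 2, which agrees with 1 − 0 + 1 = 2.
(K is a triangulation of the 2-sphere S^2.)

H_0 ≅ Z,  H_1 = 0,  H_2 ≅ Z.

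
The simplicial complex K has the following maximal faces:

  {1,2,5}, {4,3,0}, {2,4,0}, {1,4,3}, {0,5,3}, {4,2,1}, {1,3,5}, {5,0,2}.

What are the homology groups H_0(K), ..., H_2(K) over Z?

H_0 ≅ Z,  H_1 = 0,  H_2 ≅ Z.

We work with the vertex ordering 0 < 1 < 2 < 3 < 4 < 5. The simplices of K, each written with vertices in increasing order, are:

  0-simplices (6): [0], [1], [2], [3], [4], [5]
  1-simplices (12): [0,2], [0,3], [0,4], [0,5], [1,2], [1,3], [1,4], [1,5], [2,4], [2,5], [3,4], [3,5]
  2-simplices (8): [0,2,4], [0,2,5], [0,3,4], [0,3,5], [1,2,4], [1,2,5], [1,3,4], [1,3,5]

so the chain groups are C_0 ≅ Z^6, C_1 ≅ Z^12, C_2 ≅ Z^8.

The boundary map ∂_1: C_1 → C_0 sends each edge [p,q] (with p < q) to q − p.
This gives a 6×12 integer matrix of rank 5; reducing to Smith normal form yields diagonal entries (1,1,1,1,1).

∂_2: C_2 → C_1 sends each 2-simplex [p,q,r] to [q,r] − [p,r] + [p,q]. For instance
  ∂[0,3,4] = [3,4] − [0,4] + [0,3],
  ∂[1,2,5] = [2,5] − [1,5] + [1,2].
The resulting 12×8 matrix has rank 7, and its Smith normal form has invariant factors (1,1,1,1,1,1,1).

Now H_k = ker ∂_k / im ∂_{k+1}, so:

  H_0: rank C_0 − rank ∂_1 = 6 − 5 = 1, and the invariant factors of ∂_1 are all 1, so H_0 = Z.
  H_1: rank ker ∂_1 − rank ∂_2 = (12 − 5) − 7 = 0, and the invariant factors of ∂_2 are all 1, so H_1 = 0.
  H_2: rank ker ∂_2 − rank ∂_3 = (8 − 7) − 0 = 1, and there is no ∂_3, so H_2 = Z.

(K is a triangulation of the 2-sphere S^2.)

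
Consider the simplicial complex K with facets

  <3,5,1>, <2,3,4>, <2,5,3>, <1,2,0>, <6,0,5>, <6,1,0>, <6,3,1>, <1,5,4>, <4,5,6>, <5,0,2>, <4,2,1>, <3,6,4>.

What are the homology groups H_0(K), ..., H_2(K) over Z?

Fix the vertex order 0 < 1 < 2 < 3 < 4 < 5 < 6 and write every simplex with vertices in increasing order. Then dim K = 2 and the simplices of K are:

  0-simplices (7): [0], [1], [2], [3], [4], [5], [6]
  1-simplices (18): [0,1], [0,2], [0,5], [0,6], [1,2], [1,3], [1,4], [1,5], [1,6], [2,3], [2,4], [2,5], [3,4], [3,5], [3,6], [4,5], [4,6], [5,6]
  2-simplices (12): [0,1,2], [0,1,6], [0,2,5], [0,5,6], [1,2,4], [1,3,5], [1,3,6], [1,4,5], [2,3,4], [2,3,5], [3,4,6], [4,5,6]

so the chain groups are C_0 ≅ Z^7, C_1 ≅ Z^18, C_2 ≅ Z^12.

∂_1: C_1 → C_0 is given by ∂[p,q] = [q] − [p]. For instance
  ∂[3,4] = [4] − [3].
This gives a 7×18 integer matrix of rank 6; reducing to Smith normal form yields diagonal entries (1,1,1,1,1,1).

∂_2: C_2 → C_1 maps a triangle to the signed sum of its edges. For instance
  ∂[2,3,4] = [3,4] − [2,4] + [2,3],
  ∂[2,3,5] = [3,5] − [2,5] + [2,3].
As a 18×12 matrix over Z this has rank 12, with invariant factors (1,1,1,1,1,1,1,1,1,1,1,2).

Now H_k = ker ∂_k / im ∂_{k+1}, so:

  H_0: rank C_0 − rank ∂_1 = 7 − 6 = 1, and the invariant factors of ∂_1 are all 1, so H_0 ≅ Z.
  H_1: rank ker ∂_1 − rank ∂_2 = (18 − 6) − 12 = 0, and ∂_2 has invariant factor 2 > 1, so H_1 ≅ Z_2.
  H_2: rank ker ∂_2 − rank ∂_3 = (12 − 12) − 0 = 0, and there is no ∂_3, so H_2 ≅ 0.

H_0 = Z,  H_1 = Z_2,  H_2 = 0.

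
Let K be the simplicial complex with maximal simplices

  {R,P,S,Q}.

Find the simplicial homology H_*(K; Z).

We work with the vertex ordering P < Q < R < S. The simplices of K, each written with vertices in increasing order, are:

  0-simplices (4): P, Q, R, S
  1-simplices (6): PQ, PR, PS, QR, QS, RS
  2-simplices (4): PQR, PQS, PRS, QRS
  3-simplices (1): PQRS

so the chain groups are C_0 ≅ Z^4, C_1 ≅ Z^6, C_2 ≅ Z^4, C_3 ≅ Z^1.

The boundary map ∂_1: C_1 → C_0 maps an edge to its endpoints' difference, ∂[p,q] = q − p.
As a 4×6 matrix over Z this has rank 3, with invariant factors (1,1,1).

Boundary ∂_2: C_2 → C_1 acts by ∂[p,q,r] = [q,r] − [p,r] + [p,q]. For instance
  ∂PQR = QR − PR + PQ,
  ∂PRS = RS − PS + PR.
The 6×4 boundary matrix has rank 3 and Smith normal form diag(1,1,1).

∂_3: C_3 → C_2 sends each 3-simplex σ to the alternating sum Σ_i (−1)^i (σ with its i-th vertex removed). For instance
  ∂PQRS = QRS − PRS + PQS − PQR.
The resulting 4×1 matrix has rank 1, and its Smith normal form has invariant factors (1).

Computing H_k = (kernel of ∂_k) / (image of ∂_{k+1}):

  H_0: rank C_0 − rank ∂_1 = 4 − 3 = 1, and the invariant factors of ∂_1 are all 1, so H_0 ≅ Z.
  H_1: rank ker ∂_1 − rank ∂_2 = (6 − 3) − 3 = 0, and the invariant factors of ∂_2 are all 1, so H_1 ≅ 0.
  H_2: rank ker ∂_2 − rank ∂_3 = (4 − 3) − 1 = 0, and the invariant factors of ∂_3 are all 1, so H_2 ≅ 0.
  H_3: rank ker ∂_3 − rank ∂_4 = (1 − 1) − 0 = 0, and there is no ∂_4, so H_3 ≅ 0.

As a check, the Euler characteristic is 4 − 6 + 4 − 1 = 1, which agrees with 1 − 0 + 0 − 0 = 1.

H_0 ≅ Z,  H_1 = 0,  H_2 = 0,  H_3 = 0.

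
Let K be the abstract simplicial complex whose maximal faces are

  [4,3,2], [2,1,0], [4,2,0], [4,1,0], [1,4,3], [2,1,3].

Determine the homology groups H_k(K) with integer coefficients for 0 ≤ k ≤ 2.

Fix the vertex order 0 < 1 < 2 < 3 < 4 and write every simplex with vertices in increasing order. Then dim K = 2 and the simplices of K are:

  0-simplices (5): [0], [1], [2], [3], [4]
  1-simplices (9): [0,1], [0,2], [0,4], [1,2], [1,3], [1,4], [2,3], [2,4], [3,4]
  2-simplices (6): [0,1,2], [0,1,4], [0,2,4], [1,2,3], [1,3,4], [2,3,4]

Hence C_0 ≅ Z^5, C_1 ≅ Z^9, C_2 ≅ Z^6.

Boundary ∂_1: C_1 → C_0 sends each edge [p,q] (with p < q) to q − p.
The 5×9 boundary matrix has rank 4 and Smith normal form diag(1,1,1,1).

Boundary ∂_2: C_2 → C_1 sends each 2-simplex [p,q,r] to [q,r] − [p,r] + [p,q]. For instance
  ∂[1,2,3] = [2,3] − [1,3] + [1,2],
  ∂[0,2,4] = [2,4] − [0,4] + [0,2].
This gives a 9×6 integer matrix of rank 5; reducing to Smith normal form yields diagonal entries (1,1,1,1,1).

From H_k ≅ ker(∂_k) / im(∂_{k+1}) we obtain:

  H_0: rank C_0 − rank ∂_1 = 5 − 4 = 1, and the invariant factors of ∂_1 are all 1, so H_0 = Z.
  H_1: rank ker ∂_1 − rank ∂_2 = (9 − 4) − 5 = 0, and the invariant factors of ∂_2 are all 1, so H_1 = 0.
  H_2: rank ker ∂_2 − rank ∂_3 = (6 − 5) − 0 = 1, and there is no ∂_3, so H_2 = Z.

As a check, the Euler characteristic is 5 − 9 + 6 = 2, which agrees with 1 − 0 + 1 = 2.
(K is a triangulation of the 2-sphere S^2.)

H_0 = Z,  H_1 = 0,  H_2 = Z.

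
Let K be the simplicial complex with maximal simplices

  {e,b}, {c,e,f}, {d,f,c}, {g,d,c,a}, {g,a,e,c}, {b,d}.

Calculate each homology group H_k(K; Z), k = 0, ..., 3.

K has 7 vertices, 14 edges, 9 triangles, 2 3-simplices.
rank ∂_0 = 0, rank ∂_1 = 6 ⇒ b_0 = 7 − 0 − 6 = 1; all invariant factors of ∂_1 are 1 so no torsion. So H_0 = Z.
rank ∂_1 = 6, rank ∂_2 = 7 ⇒ b_1 = 14 − 6 − 7 = 1; all invariant factors of ∂_2 are 1 so no torsion. So H_1 = Z.
rank ∂_2 = 7, rank ∂_3 = 2 ⇒ b_2 = 9 − 7 − 2 = 0; all invariant factors of ∂_3 are 1 so no torsion. So H_2 = 0.
rank ∂_3 = 2, rank ∂_4 = 0 ⇒ b_3 = 2 − 2 − 0 = 0. So H_3 = 0.

H_0 ≅ Z,  H_1 ≅ Z,  H_2 = 0,  H_3 = 0.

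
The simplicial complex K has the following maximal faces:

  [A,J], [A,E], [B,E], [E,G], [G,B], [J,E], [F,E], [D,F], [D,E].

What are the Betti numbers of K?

b_0 = 1, b_1 = 3.

Fix the vertex order A < B < D < E < F < G < J and write every simplex with vertices in increasing order. Then dim K = 1 and the simplices of K are:

  0-simplices (7): A, B, D, E, F, G, J
  1-simplices (9): AE, AJ, BE, BG, DE, DF, EF, EG, EJ

giving chain groups C_0 ≅ Z^7, C_1 ≅ Z^9.

The boundary map ∂_1: C_1 → C_0 maps an edge to its endpoints' difference, ∂[p,q] = q − p. For instance
  ∂DF = F − D.
The resulting 7×9 matrix has rank 6, and its Smith normal form has invariant factors (1,1,1,1,1,1).

Reading off H_k = ker ∂_k / im ∂_{k+1}:

  H_0: rank C_0 − rank ∂_1 = 7 − 6 = 1, and the invariant factors of ∂_1 are all 1, so H_0 ≅ Z.
  H_1: rank ker ∂_1 − rank ∂_2 = (9 − 6) − 0 = 3, and there is no ∂_2, so H_1 ≅ Z^3.

As a check, the Euler characteristic is 7 − 9 = -2, which agrees with 1 − 3 = -2.

Hence the Betti numbers are b_0 = 1, b_1 = 3.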